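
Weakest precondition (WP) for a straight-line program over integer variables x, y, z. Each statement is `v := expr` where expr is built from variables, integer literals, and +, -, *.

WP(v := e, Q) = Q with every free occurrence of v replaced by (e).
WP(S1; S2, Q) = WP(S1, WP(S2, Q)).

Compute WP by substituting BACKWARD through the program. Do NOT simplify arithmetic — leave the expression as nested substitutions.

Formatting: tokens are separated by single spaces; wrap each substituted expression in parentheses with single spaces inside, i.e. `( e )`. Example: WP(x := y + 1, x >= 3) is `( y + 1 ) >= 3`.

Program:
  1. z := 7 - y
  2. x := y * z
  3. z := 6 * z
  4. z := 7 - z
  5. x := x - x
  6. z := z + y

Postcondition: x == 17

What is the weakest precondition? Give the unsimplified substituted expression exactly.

Answer: ( ( y * ( 7 - y ) ) - ( y * ( 7 - y ) ) ) == 17

Derivation:
post: x == 17
stmt 6: z := z + y  -- replace 0 occurrence(s) of z with (z + y)
  => x == 17
stmt 5: x := x - x  -- replace 1 occurrence(s) of x with (x - x)
  => ( x - x ) == 17
stmt 4: z := 7 - z  -- replace 0 occurrence(s) of z with (7 - z)
  => ( x - x ) == 17
stmt 3: z := 6 * z  -- replace 0 occurrence(s) of z with (6 * z)
  => ( x - x ) == 17
stmt 2: x := y * z  -- replace 2 occurrence(s) of x with (y * z)
  => ( ( y * z ) - ( y * z ) ) == 17
stmt 1: z := 7 - y  -- replace 2 occurrence(s) of z with (7 - y)
  => ( ( y * ( 7 - y ) ) - ( y * ( 7 - y ) ) ) == 17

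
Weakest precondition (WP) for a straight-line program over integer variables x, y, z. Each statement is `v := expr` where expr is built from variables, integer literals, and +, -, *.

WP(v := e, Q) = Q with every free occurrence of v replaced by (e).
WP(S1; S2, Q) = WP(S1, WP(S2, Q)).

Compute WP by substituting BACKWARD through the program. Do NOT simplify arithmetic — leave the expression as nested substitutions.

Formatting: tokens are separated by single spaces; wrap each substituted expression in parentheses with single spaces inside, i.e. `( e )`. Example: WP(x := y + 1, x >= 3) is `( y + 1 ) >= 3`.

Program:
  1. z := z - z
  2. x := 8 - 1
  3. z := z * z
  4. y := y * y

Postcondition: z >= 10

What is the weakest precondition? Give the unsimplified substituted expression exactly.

post: z >= 10
stmt 4: y := y * y  -- replace 0 occurrence(s) of y with (y * y)
  => z >= 10
stmt 3: z := z * z  -- replace 1 occurrence(s) of z with (z * z)
  => ( z * z ) >= 10
stmt 2: x := 8 - 1  -- replace 0 occurrence(s) of x with (8 - 1)
  => ( z * z ) >= 10
stmt 1: z := z - z  -- replace 2 occurrence(s) of z with (z - z)
  => ( ( z - z ) * ( z - z ) ) >= 10

Answer: ( ( z - z ) * ( z - z ) ) >= 10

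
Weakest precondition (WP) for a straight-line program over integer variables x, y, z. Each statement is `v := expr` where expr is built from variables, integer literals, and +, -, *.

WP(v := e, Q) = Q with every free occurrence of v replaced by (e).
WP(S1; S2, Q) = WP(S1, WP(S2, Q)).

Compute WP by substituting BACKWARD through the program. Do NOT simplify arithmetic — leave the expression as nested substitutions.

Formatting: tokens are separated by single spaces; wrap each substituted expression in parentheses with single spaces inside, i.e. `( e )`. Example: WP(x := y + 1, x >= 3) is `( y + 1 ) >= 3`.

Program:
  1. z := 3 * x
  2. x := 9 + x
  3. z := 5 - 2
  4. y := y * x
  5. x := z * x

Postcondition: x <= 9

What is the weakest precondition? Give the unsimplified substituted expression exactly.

Answer: ( ( 5 - 2 ) * ( 9 + x ) ) <= 9

Derivation:
post: x <= 9
stmt 5: x := z * x  -- replace 1 occurrence(s) of x with (z * x)
  => ( z * x ) <= 9
stmt 4: y := y * x  -- replace 0 occurrence(s) of y with (y * x)
  => ( z * x ) <= 9
stmt 3: z := 5 - 2  -- replace 1 occurrence(s) of z with (5 - 2)
  => ( ( 5 - 2 ) * x ) <= 9
stmt 2: x := 9 + x  -- replace 1 occurrence(s) of x with (9 + x)
  => ( ( 5 - 2 ) * ( 9 + x ) ) <= 9
stmt 1: z := 3 * x  -- replace 0 occurrence(s) of z with (3 * x)
  => ( ( 5 - 2 ) * ( 9 + x ) ) <= 9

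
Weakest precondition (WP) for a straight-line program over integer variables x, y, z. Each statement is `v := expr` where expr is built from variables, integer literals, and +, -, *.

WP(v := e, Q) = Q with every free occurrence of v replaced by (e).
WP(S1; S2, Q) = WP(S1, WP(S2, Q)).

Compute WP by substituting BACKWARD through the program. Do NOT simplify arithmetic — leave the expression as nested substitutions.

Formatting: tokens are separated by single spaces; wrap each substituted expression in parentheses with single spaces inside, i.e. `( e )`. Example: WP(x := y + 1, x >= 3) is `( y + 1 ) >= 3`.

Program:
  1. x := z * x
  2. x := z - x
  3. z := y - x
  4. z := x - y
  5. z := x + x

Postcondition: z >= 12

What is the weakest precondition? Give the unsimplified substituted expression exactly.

Answer: ( ( z - ( z * x ) ) + ( z - ( z * x ) ) ) >= 12

Derivation:
post: z >= 12
stmt 5: z := x + x  -- replace 1 occurrence(s) of z with (x + x)
  => ( x + x ) >= 12
stmt 4: z := x - y  -- replace 0 occurrence(s) of z with (x - y)
  => ( x + x ) >= 12
stmt 3: z := y - x  -- replace 0 occurrence(s) of z with (y - x)
  => ( x + x ) >= 12
stmt 2: x := z - x  -- replace 2 occurrence(s) of x with (z - x)
  => ( ( z - x ) + ( z - x ) ) >= 12
stmt 1: x := z * x  -- replace 2 occurrence(s) of x with (z * x)
  => ( ( z - ( z * x ) ) + ( z - ( z * x ) ) ) >= 12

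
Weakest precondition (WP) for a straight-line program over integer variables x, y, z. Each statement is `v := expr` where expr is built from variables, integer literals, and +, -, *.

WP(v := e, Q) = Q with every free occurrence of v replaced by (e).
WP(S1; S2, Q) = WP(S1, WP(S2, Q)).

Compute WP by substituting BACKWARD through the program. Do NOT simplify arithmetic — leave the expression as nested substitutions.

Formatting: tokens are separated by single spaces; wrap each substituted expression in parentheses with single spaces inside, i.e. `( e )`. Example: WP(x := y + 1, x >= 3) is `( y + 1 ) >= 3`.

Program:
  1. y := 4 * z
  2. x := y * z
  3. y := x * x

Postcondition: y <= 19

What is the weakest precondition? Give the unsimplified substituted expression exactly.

post: y <= 19
stmt 3: y := x * x  -- replace 1 occurrence(s) of y with (x * x)
  => ( x * x ) <= 19
stmt 2: x := y * z  -- replace 2 occurrence(s) of x with (y * z)
  => ( ( y * z ) * ( y * z ) ) <= 19
stmt 1: y := 4 * z  -- replace 2 occurrence(s) of y with (4 * z)
  => ( ( ( 4 * z ) * z ) * ( ( 4 * z ) * z ) ) <= 19

Answer: ( ( ( 4 * z ) * z ) * ( ( 4 * z ) * z ) ) <= 19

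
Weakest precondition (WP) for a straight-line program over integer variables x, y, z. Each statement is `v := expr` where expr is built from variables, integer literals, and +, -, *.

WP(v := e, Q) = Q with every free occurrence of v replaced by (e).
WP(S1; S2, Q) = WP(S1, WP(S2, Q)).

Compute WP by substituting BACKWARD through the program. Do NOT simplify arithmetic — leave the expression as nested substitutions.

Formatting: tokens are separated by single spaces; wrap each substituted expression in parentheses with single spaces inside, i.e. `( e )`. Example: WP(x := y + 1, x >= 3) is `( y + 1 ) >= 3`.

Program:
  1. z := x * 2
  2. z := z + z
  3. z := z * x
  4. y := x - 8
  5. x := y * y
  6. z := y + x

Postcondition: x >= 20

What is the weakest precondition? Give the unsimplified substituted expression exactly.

post: x >= 20
stmt 6: z := y + x  -- replace 0 occurrence(s) of z with (y + x)
  => x >= 20
stmt 5: x := y * y  -- replace 1 occurrence(s) of x with (y * y)
  => ( y * y ) >= 20
stmt 4: y := x - 8  -- replace 2 occurrence(s) of y with (x - 8)
  => ( ( x - 8 ) * ( x - 8 ) ) >= 20
stmt 3: z := z * x  -- replace 0 occurrence(s) of z with (z * x)
  => ( ( x - 8 ) * ( x - 8 ) ) >= 20
stmt 2: z := z + z  -- replace 0 occurrence(s) of z with (z + z)
  => ( ( x - 8 ) * ( x - 8 ) ) >= 20
stmt 1: z := x * 2  -- replace 0 occurrence(s) of z with (x * 2)
  => ( ( x - 8 ) * ( x - 8 ) ) >= 20

Answer: ( ( x - 8 ) * ( x - 8 ) ) >= 20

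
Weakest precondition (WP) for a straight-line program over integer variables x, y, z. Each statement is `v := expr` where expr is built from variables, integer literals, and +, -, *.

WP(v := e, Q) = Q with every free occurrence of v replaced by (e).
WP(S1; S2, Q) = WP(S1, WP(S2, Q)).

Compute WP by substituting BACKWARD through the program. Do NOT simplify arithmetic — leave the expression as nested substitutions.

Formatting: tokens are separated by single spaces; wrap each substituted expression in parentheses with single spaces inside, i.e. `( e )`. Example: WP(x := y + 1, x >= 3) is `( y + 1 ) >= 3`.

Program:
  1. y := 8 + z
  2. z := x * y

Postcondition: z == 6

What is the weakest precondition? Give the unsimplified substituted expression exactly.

Answer: ( x * ( 8 + z ) ) == 6

Derivation:
post: z == 6
stmt 2: z := x * y  -- replace 1 occurrence(s) of z with (x * y)
  => ( x * y ) == 6
stmt 1: y := 8 + z  -- replace 1 occurrence(s) of y with (8 + z)
  => ( x * ( 8 + z ) ) == 6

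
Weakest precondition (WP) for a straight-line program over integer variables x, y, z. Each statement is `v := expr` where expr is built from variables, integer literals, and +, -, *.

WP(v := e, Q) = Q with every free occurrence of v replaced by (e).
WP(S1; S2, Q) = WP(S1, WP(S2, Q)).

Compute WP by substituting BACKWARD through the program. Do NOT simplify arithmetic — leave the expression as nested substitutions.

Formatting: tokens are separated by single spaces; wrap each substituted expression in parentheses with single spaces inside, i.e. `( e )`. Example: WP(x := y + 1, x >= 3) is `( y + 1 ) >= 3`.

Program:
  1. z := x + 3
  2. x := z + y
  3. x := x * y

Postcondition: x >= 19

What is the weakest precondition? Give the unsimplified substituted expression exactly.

post: x >= 19
stmt 3: x := x * y  -- replace 1 occurrence(s) of x with (x * y)
  => ( x * y ) >= 19
stmt 2: x := z + y  -- replace 1 occurrence(s) of x with (z + y)
  => ( ( z + y ) * y ) >= 19
stmt 1: z := x + 3  -- replace 1 occurrence(s) of z with (x + 3)
  => ( ( ( x + 3 ) + y ) * y ) >= 19

Answer: ( ( ( x + 3 ) + y ) * y ) >= 19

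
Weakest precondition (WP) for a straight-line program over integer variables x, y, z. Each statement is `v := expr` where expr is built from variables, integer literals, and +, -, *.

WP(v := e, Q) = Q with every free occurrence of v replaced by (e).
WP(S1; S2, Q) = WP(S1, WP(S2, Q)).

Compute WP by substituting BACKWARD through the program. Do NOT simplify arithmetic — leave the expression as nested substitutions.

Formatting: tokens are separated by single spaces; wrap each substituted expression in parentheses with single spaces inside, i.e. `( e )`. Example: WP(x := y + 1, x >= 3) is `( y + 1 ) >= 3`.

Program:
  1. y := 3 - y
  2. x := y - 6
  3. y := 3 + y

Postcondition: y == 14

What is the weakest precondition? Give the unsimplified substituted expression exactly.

Answer: ( 3 + ( 3 - y ) ) == 14

Derivation:
post: y == 14
stmt 3: y := 3 + y  -- replace 1 occurrence(s) of y with (3 + y)
  => ( 3 + y ) == 14
stmt 2: x := y - 6  -- replace 0 occurrence(s) of x with (y - 6)
  => ( 3 + y ) == 14
stmt 1: y := 3 - y  -- replace 1 occurrence(s) of y with (3 - y)
  => ( 3 + ( 3 - y ) ) == 14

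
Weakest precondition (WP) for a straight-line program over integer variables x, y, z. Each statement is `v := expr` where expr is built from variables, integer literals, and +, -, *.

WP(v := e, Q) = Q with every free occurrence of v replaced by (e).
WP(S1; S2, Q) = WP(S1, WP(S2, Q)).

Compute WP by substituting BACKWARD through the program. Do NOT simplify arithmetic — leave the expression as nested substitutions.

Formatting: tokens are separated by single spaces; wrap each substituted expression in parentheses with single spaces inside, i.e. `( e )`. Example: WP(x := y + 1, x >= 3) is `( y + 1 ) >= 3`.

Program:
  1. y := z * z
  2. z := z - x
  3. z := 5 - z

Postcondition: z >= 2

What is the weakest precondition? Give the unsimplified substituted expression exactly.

post: z >= 2
stmt 3: z := 5 - z  -- replace 1 occurrence(s) of z with (5 - z)
  => ( 5 - z ) >= 2
stmt 2: z := z - x  -- replace 1 occurrence(s) of z with (z - x)
  => ( 5 - ( z - x ) ) >= 2
stmt 1: y := z * z  -- replace 0 occurrence(s) of y with (z * z)
  => ( 5 - ( z - x ) ) >= 2

Answer: ( 5 - ( z - x ) ) >= 2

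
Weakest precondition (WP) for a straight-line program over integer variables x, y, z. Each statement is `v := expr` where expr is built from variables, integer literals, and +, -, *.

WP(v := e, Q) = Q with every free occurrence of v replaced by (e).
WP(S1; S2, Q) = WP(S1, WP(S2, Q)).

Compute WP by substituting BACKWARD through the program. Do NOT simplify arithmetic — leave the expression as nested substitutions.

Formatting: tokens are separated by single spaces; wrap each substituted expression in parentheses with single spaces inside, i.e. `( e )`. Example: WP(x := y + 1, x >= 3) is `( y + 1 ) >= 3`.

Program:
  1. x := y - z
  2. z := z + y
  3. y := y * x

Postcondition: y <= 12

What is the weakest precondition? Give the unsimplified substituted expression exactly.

post: y <= 12
stmt 3: y := y * x  -- replace 1 occurrence(s) of y with (y * x)
  => ( y * x ) <= 12
stmt 2: z := z + y  -- replace 0 occurrence(s) of z with (z + y)
  => ( y * x ) <= 12
stmt 1: x := y - z  -- replace 1 occurrence(s) of x with (y - z)
  => ( y * ( y - z ) ) <= 12

Answer: ( y * ( y - z ) ) <= 12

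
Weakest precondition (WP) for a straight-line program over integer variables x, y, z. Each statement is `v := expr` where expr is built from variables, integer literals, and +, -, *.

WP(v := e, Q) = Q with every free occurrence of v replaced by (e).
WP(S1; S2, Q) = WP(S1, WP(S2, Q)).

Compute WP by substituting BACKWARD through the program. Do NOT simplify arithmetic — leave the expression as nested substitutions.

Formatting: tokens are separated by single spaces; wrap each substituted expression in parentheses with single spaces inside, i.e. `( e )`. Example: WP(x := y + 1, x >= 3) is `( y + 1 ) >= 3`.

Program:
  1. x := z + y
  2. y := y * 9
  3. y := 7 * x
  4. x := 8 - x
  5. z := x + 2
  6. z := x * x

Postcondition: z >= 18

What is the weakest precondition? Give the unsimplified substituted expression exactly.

post: z >= 18
stmt 6: z := x * x  -- replace 1 occurrence(s) of z with (x * x)
  => ( x * x ) >= 18
stmt 5: z := x + 2  -- replace 0 occurrence(s) of z with (x + 2)
  => ( x * x ) >= 18
stmt 4: x := 8 - x  -- replace 2 occurrence(s) of x with (8 - x)
  => ( ( 8 - x ) * ( 8 - x ) ) >= 18
stmt 3: y := 7 * x  -- replace 0 occurrence(s) of y with (7 * x)
  => ( ( 8 - x ) * ( 8 - x ) ) >= 18
stmt 2: y := y * 9  -- replace 0 occurrence(s) of y with (y * 9)
  => ( ( 8 - x ) * ( 8 - x ) ) >= 18
stmt 1: x := z + y  -- replace 2 occurrence(s) of x with (z + y)
  => ( ( 8 - ( z + y ) ) * ( 8 - ( z + y ) ) ) >= 18

Answer: ( ( 8 - ( z + y ) ) * ( 8 - ( z + y ) ) ) >= 18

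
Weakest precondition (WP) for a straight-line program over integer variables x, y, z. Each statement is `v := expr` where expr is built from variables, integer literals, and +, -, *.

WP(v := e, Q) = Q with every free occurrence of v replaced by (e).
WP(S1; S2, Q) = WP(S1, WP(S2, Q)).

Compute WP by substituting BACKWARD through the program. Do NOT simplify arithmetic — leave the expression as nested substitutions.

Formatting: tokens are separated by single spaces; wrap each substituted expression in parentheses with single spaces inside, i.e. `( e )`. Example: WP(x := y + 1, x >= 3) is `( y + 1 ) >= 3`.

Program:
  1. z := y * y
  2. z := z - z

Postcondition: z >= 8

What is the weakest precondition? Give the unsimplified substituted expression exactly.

Answer: ( ( y * y ) - ( y * y ) ) >= 8

Derivation:
post: z >= 8
stmt 2: z := z - z  -- replace 1 occurrence(s) of z with (z - z)
  => ( z - z ) >= 8
stmt 1: z := y * y  -- replace 2 occurrence(s) of z with (y * y)
  => ( ( y * y ) - ( y * y ) ) >= 8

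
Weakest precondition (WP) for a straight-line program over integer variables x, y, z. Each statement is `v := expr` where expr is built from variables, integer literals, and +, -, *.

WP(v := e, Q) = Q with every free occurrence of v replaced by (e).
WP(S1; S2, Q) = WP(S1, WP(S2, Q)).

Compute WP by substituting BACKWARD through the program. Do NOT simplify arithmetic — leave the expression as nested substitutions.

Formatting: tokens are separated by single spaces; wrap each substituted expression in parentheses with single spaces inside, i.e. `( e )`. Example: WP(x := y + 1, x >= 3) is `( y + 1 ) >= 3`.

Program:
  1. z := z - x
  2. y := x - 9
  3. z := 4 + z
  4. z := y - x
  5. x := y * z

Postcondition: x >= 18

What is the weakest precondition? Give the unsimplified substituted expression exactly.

post: x >= 18
stmt 5: x := y * z  -- replace 1 occurrence(s) of x with (y * z)
  => ( y * z ) >= 18
stmt 4: z := y - x  -- replace 1 occurrence(s) of z with (y - x)
  => ( y * ( y - x ) ) >= 18
stmt 3: z := 4 + z  -- replace 0 occurrence(s) of z with (4 + z)
  => ( y * ( y - x ) ) >= 18
stmt 2: y := x - 9  -- replace 2 occurrence(s) of y with (x - 9)
  => ( ( x - 9 ) * ( ( x - 9 ) - x ) ) >= 18
stmt 1: z := z - x  -- replace 0 occurrence(s) of z with (z - x)
  => ( ( x - 9 ) * ( ( x - 9 ) - x ) ) >= 18

Answer: ( ( x - 9 ) * ( ( x - 9 ) - x ) ) >= 18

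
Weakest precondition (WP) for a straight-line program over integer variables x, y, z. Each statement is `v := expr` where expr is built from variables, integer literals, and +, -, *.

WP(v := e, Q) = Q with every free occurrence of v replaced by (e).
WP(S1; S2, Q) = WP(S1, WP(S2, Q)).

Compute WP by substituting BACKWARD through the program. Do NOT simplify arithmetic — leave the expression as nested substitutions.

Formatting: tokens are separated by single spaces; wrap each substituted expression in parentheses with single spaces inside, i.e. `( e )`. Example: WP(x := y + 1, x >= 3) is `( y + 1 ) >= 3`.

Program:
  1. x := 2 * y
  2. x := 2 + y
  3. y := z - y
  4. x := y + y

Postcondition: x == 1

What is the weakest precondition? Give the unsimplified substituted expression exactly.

post: x == 1
stmt 4: x := y + y  -- replace 1 occurrence(s) of x with (y + y)
  => ( y + y ) == 1
stmt 3: y := z - y  -- replace 2 occurrence(s) of y with (z - y)
  => ( ( z - y ) + ( z - y ) ) == 1
stmt 2: x := 2 + y  -- replace 0 occurrence(s) of x with (2 + y)
  => ( ( z - y ) + ( z - y ) ) == 1
stmt 1: x := 2 * y  -- replace 0 occurrence(s) of x with (2 * y)
  => ( ( z - y ) + ( z - y ) ) == 1

Answer: ( ( z - y ) + ( z - y ) ) == 1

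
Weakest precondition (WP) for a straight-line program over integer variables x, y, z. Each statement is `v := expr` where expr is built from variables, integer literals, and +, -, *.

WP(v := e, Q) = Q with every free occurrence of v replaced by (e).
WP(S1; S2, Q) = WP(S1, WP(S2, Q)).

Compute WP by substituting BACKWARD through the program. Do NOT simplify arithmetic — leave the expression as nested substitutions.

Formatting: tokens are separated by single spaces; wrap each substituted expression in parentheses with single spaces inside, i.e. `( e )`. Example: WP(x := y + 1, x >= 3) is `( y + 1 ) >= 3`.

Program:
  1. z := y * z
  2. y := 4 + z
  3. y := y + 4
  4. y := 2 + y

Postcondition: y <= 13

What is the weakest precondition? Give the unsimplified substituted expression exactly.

post: y <= 13
stmt 4: y := 2 + y  -- replace 1 occurrence(s) of y with (2 + y)
  => ( 2 + y ) <= 13
stmt 3: y := y + 4  -- replace 1 occurrence(s) of y with (y + 4)
  => ( 2 + ( y + 4 ) ) <= 13
stmt 2: y := 4 + z  -- replace 1 occurrence(s) of y with (4 + z)
  => ( 2 + ( ( 4 + z ) + 4 ) ) <= 13
stmt 1: z := y * z  -- replace 1 occurrence(s) of z with (y * z)
  => ( 2 + ( ( 4 + ( y * z ) ) + 4 ) ) <= 13

Answer: ( 2 + ( ( 4 + ( y * z ) ) + 4 ) ) <= 13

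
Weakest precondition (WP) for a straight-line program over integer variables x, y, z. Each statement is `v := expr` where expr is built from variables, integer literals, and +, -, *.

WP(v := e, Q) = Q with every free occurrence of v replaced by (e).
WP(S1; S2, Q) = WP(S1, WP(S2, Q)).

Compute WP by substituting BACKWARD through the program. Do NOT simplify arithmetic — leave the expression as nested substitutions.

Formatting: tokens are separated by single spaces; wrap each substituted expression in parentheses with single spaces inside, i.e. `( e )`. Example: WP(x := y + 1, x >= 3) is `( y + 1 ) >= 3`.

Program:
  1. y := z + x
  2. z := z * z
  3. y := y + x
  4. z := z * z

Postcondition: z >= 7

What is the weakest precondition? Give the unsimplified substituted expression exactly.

Answer: ( ( z * z ) * ( z * z ) ) >= 7

Derivation:
post: z >= 7
stmt 4: z := z * z  -- replace 1 occurrence(s) of z with (z * z)
  => ( z * z ) >= 7
stmt 3: y := y + x  -- replace 0 occurrence(s) of y with (y + x)
  => ( z * z ) >= 7
stmt 2: z := z * z  -- replace 2 occurrence(s) of z with (z * z)
  => ( ( z * z ) * ( z * z ) ) >= 7
stmt 1: y := z + x  -- replace 0 occurrence(s) of y with (z + x)
  => ( ( z * z ) * ( z * z ) ) >= 7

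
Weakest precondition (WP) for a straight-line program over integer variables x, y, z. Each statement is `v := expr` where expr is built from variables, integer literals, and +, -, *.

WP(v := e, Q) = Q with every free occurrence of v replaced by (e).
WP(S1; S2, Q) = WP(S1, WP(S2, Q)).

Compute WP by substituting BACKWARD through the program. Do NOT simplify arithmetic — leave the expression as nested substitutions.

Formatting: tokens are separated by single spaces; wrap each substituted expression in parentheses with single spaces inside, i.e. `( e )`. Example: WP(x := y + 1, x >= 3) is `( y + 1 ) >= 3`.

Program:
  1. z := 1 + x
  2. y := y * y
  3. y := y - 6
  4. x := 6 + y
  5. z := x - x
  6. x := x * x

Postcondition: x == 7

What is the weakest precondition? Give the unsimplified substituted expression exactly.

post: x == 7
stmt 6: x := x * x  -- replace 1 occurrence(s) of x with (x * x)
  => ( x * x ) == 7
stmt 5: z := x - x  -- replace 0 occurrence(s) of z with (x - x)
  => ( x * x ) == 7
stmt 4: x := 6 + y  -- replace 2 occurrence(s) of x with (6 + y)
  => ( ( 6 + y ) * ( 6 + y ) ) == 7
stmt 3: y := y - 6  -- replace 2 occurrence(s) of y with (y - 6)
  => ( ( 6 + ( y - 6 ) ) * ( 6 + ( y - 6 ) ) ) == 7
stmt 2: y := y * y  -- replace 2 occurrence(s) of y with (y * y)
  => ( ( 6 + ( ( y * y ) - 6 ) ) * ( 6 + ( ( y * y ) - 6 ) ) ) == 7
stmt 1: z := 1 + x  -- replace 0 occurrence(s) of z with (1 + x)
  => ( ( 6 + ( ( y * y ) - 6 ) ) * ( 6 + ( ( y * y ) - 6 ) ) ) == 7

Answer: ( ( 6 + ( ( y * y ) - 6 ) ) * ( 6 + ( ( y * y ) - 6 ) ) ) == 7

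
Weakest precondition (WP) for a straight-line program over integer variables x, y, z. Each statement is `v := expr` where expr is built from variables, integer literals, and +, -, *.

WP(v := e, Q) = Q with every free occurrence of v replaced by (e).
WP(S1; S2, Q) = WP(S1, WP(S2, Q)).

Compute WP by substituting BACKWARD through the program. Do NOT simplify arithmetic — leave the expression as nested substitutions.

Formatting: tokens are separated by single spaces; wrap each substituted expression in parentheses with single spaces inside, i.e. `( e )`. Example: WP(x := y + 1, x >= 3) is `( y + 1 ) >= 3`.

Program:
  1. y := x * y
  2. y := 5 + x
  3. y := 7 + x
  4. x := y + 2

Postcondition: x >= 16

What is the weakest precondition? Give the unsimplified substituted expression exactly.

Answer: ( ( 7 + x ) + 2 ) >= 16

Derivation:
post: x >= 16
stmt 4: x := y + 2  -- replace 1 occurrence(s) of x with (y + 2)
  => ( y + 2 ) >= 16
stmt 3: y := 7 + x  -- replace 1 occurrence(s) of y with (7 + x)
  => ( ( 7 + x ) + 2 ) >= 16
stmt 2: y := 5 + x  -- replace 0 occurrence(s) of y with (5 + x)
  => ( ( 7 + x ) + 2 ) >= 16
stmt 1: y := x * y  -- replace 0 occurrence(s) of y with (x * y)
  => ( ( 7 + x ) + 2 ) >= 16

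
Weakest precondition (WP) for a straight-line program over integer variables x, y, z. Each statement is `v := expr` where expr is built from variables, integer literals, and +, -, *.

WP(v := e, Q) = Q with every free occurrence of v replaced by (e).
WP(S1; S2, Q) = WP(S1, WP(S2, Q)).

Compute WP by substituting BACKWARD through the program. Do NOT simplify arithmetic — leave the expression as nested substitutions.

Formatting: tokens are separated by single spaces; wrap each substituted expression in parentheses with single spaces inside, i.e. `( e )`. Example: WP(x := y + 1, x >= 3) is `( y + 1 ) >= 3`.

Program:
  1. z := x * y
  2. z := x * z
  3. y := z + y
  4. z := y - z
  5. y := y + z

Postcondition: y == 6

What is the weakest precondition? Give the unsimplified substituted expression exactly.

Answer: ( ( ( x * ( x * y ) ) + y ) + ( ( ( x * ( x * y ) ) + y ) - ( x * ( x * y ) ) ) ) == 6

Derivation:
post: y == 6
stmt 5: y := y + z  -- replace 1 occurrence(s) of y with (y + z)
  => ( y + z ) == 6
stmt 4: z := y - z  -- replace 1 occurrence(s) of z with (y - z)
  => ( y + ( y - z ) ) == 6
stmt 3: y := z + y  -- replace 2 occurrence(s) of y with (z + y)
  => ( ( z + y ) + ( ( z + y ) - z ) ) == 6
stmt 2: z := x * z  -- replace 3 occurrence(s) of z with (x * z)
  => ( ( ( x * z ) + y ) + ( ( ( x * z ) + y ) - ( x * z ) ) ) == 6
stmt 1: z := x * y  -- replace 3 occurrence(s) of z with (x * y)
  => ( ( ( x * ( x * y ) ) + y ) + ( ( ( x * ( x * y ) ) + y ) - ( x * ( x * y ) ) ) ) == 6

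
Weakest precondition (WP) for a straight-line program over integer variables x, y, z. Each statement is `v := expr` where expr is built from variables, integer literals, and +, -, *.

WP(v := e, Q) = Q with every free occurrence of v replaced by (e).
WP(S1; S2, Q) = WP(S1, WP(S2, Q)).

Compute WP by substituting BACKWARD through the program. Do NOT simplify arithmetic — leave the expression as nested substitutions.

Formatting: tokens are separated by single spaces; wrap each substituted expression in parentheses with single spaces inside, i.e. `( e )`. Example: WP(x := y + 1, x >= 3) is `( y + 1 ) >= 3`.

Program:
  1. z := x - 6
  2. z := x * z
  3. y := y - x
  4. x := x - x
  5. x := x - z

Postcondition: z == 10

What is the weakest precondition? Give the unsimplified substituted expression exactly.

Answer: ( x * ( x - 6 ) ) == 10

Derivation:
post: z == 10
stmt 5: x := x - z  -- replace 0 occurrence(s) of x with (x - z)
  => z == 10
stmt 4: x := x - x  -- replace 0 occurrence(s) of x with (x - x)
  => z == 10
stmt 3: y := y - x  -- replace 0 occurrence(s) of y with (y - x)
  => z == 10
stmt 2: z := x * z  -- replace 1 occurrence(s) of z with (x * z)
  => ( x * z ) == 10
stmt 1: z := x - 6  -- replace 1 occurrence(s) of z with (x - 6)
  => ( x * ( x - 6 ) ) == 10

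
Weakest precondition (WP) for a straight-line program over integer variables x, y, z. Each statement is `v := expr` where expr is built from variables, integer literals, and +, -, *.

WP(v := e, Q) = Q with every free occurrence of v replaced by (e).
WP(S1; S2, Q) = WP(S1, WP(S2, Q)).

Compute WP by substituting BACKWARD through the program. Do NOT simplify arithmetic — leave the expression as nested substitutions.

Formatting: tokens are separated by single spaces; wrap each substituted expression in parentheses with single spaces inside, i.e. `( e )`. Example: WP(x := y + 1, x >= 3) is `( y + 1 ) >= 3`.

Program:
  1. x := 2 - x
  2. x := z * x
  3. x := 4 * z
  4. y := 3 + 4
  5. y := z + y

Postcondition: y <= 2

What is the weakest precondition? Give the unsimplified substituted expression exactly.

post: y <= 2
stmt 5: y := z + y  -- replace 1 occurrence(s) of y with (z + y)
  => ( z + y ) <= 2
stmt 4: y := 3 + 4  -- replace 1 occurrence(s) of y with (3 + 4)
  => ( z + ( 3 + 4 ) ) <= 2
stmt 3: x := 4 * z  -- replace 0 occurrence(s) of x with (4 * z)
  => ( z + ( 3 + 4 ) ) <= 2
stmt 2: x := z * x  -- replace 0 occurrence(s) of x with (z * x)
  => ( z + ( 3 + 4 ) ) <= 2
stmt 1: x := 2 - x  -- replace 0 occurrence(s) of x with (2 - x)
  => ( z + ( 3 + 4 ) ) <= 2

Answer: ( z + ( 3 + 4 ) ) <= 2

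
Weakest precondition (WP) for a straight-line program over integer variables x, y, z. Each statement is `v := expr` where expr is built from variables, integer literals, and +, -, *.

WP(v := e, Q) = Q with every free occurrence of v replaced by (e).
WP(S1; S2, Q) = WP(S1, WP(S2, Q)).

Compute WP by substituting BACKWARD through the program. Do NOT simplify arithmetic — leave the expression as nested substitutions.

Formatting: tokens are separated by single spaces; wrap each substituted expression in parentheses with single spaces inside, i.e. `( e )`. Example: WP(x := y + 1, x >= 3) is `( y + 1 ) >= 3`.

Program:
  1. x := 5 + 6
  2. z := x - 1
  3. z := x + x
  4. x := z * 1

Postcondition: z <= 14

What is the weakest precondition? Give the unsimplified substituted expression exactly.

Answer: ( ( 5 + 6 ) + ( 5 + 6 ) ) <= 14

Derivation:
post: z <= 14
stmt 4: x := z * 1  -- replace 0 occurrence(s) of x with (z * 1)
  => z <= 14
stmt 3: z := x + x  -- replace 1 occurrence(s) of z with (x + x)
  => ( x + x ) <= 14
stmt 2: z := x - 1  -- replace 0 occurrence(s) of z with (x - 1)
  => ( x + x ) <= 14
stmt 1: x := 5 + 6  -- replace 2 occurrence(s) of x with (5 + 6)
  => ( ( 5 + 6 ) + ( 5 + 6 ) ) <= 14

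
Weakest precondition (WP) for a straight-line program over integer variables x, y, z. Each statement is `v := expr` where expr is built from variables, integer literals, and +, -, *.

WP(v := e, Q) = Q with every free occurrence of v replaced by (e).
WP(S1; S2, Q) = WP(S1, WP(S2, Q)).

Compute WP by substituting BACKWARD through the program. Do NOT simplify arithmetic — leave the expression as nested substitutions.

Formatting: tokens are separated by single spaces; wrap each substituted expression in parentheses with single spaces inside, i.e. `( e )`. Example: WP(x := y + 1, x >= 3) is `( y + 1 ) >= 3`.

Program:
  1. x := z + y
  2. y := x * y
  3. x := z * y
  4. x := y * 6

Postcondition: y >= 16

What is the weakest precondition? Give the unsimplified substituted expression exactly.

post: y >= 16
stmt 4: x := y * 6  -- replace 0 occurrence(s) of x with (y * 6)
  => y >= 16
stmt 3: x := z * y  -- replace 0 occurrence(s) of x with (z * y)
  => y >= 16
stmt 2: y := x * y  -- replace 1 occurrence(s) of y with (x * y)
  => ( x * y ) >= 16
stmt 1: x := z + y  -- replace 1 occurrence(s) of x with (z + y)
  => ( ( z + y ) * y ) >= 16

Answer: ( ( z + y ) * y ) >= 16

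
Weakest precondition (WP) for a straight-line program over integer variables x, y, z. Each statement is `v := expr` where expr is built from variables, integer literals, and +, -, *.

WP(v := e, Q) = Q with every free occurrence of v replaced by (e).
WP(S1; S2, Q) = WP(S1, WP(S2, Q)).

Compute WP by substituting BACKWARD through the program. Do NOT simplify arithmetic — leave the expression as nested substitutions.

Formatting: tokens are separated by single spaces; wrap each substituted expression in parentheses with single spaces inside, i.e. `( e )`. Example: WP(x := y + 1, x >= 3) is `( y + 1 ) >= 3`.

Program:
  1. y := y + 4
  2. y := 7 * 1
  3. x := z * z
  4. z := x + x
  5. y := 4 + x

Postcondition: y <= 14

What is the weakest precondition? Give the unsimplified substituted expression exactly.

post: y <= 14
stmt 5: y := 4 + x  -- replace 1 occurrence(s) of y with (4 + x)
  => ( 4 + x ) <= 14
stmt 4: z := x + x  -- replace 0 occurrence(s) of z with (x + x)
  => ( 4 + x ) <= 14
stmt 3: x := z * z  -- replace 1 occurrence(s) of x with (z * z)
  => ( 4 + ( z * z ) ) <= 14
stmt 2: y := 7 * 1  -- replace 0 occurrence(s) of y with (7 * 1)
  => ( 4 + ( z * z ) ) <= 14
stmt 1: y := y + 4  -- replace 0 occurrence(s) of y with (y + 4)
  => ( 4 + ( z * z ) ) <= 14

Answer: ( 4 + ( z * z ) ) <= 14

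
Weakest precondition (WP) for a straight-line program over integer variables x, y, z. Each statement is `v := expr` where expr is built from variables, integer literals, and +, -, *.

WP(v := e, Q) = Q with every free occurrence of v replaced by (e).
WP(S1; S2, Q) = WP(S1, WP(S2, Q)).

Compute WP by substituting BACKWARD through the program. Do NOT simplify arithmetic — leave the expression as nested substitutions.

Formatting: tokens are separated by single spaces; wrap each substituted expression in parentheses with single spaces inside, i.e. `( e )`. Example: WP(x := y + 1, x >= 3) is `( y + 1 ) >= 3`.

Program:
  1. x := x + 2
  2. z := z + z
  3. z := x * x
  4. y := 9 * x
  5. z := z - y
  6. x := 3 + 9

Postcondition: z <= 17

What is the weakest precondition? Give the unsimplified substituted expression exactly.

Answer: ( ( ( x + 2 ) * ( x + 2 ) ) - ( 9 * ( x + 2 ) ) ) <= 17

Derivation:
post: z <= 17
stmt 6: x := 3 + 9  -- replace 0 occurrence(s) of x with (3 + 9)
  => z <= 17
stmt 5: z := z - y  -- replace 1 occurrence(s) of z with (z - y)
  => ( z - y ) <= 17
stmt 4: y := 9 * x  -- replace 1 occurrence(s) of y with (9 * x)
  => ( z - ( 9 * x ) ) <= 17
stmt 3: z := x * x  -- replace 1 occurrence(s) of z with (x * x)
  => ( ( x * x ) - ( 9 * x ) ) <= 17
stmt 2: z := z + z  -- replace 0 occurrence(s) of z with (z + z)
  => ( ( x * x ) - ( 9 * x ) ) <= 17
stmt 1: x := x + 2  -- replace 3 occurrence(s) of x with (x + 2)
  => ( ( ( x + 2 ) * ( x + 2 ) ) - ( 9 * ( x + 2 ) ) ) <= 17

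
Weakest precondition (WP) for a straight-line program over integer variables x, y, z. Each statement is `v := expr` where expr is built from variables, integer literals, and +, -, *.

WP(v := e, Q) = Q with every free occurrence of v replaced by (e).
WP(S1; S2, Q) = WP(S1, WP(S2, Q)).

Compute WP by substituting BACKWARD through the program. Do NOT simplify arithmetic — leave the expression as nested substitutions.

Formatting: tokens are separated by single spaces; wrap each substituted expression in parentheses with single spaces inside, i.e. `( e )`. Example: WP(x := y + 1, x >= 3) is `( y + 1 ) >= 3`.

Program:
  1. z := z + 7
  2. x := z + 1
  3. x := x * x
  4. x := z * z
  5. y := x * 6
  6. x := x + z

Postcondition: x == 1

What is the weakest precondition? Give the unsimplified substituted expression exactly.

Answer: ( ( ( z + 7 ) * ( z + 7 ) ) + ( z + 7 ) ) == 1

Derivation:
post: x == 1
stmt 6: x := x + z  -- replace 1 occurrence(s) of x with (x + z)
  => ( x + z ) == 1
stmt 5: y := x * 6  -- replace 0 occurrence(s) of y with (x * 6)
  => ( x + z ) == 1
stmt 4: x := z * z  -- replace 1 occurrence(s) of x with (z * z)
  => ( ( z * z ) + z ) == 1
stmt 3: x := x * x  -- replace 0 occurrence(s) of x with (x * x)
  => ( ( z * z ) + z ) == 1
stmt 2: x := z + 1  -- replace 0 occurrence(s) of x with (z + 1)
  => ( ( z * z ) + z ) == 1
stmt 1: z := z + 7  -- replace 3 occurrence(s) of z with (z + 7)
  => ( ( ( z + 7 ) * ( z + 7 ) ) + ( z + 7 ) ) == 1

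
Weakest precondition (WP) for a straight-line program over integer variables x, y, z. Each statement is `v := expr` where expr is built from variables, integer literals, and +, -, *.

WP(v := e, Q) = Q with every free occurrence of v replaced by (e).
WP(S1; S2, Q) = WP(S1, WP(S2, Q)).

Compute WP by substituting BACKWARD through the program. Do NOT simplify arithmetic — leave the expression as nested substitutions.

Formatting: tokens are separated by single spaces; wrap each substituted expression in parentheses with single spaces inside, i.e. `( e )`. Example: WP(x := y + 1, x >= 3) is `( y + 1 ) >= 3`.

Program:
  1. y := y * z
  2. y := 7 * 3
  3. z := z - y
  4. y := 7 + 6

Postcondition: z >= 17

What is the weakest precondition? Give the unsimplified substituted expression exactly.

Answer: ( z - ( 7 * 3 ) ) >= 17

Derivation:
post: z >= 17
stmt 4: y := 7 + 6  -- replace 0 occurrence(s) of y with (7 + 6)
  => z >= 17
stmt 3: z := z - y  -- replace 1 occurrence(s) of z with (z - y)
  => ( z - y ) >= 17
stmt 2: y := 7 * 3  -- replace 1 occurrence(s) of y with (7 * 3)
  => ( z - ( 7 * 3 ) ) >= 17
stmt 1: y := y * z  -- replace 0 occurrence(s) of y with (y * z)
  => ( z - ( 7 * 3 ) ) >= 17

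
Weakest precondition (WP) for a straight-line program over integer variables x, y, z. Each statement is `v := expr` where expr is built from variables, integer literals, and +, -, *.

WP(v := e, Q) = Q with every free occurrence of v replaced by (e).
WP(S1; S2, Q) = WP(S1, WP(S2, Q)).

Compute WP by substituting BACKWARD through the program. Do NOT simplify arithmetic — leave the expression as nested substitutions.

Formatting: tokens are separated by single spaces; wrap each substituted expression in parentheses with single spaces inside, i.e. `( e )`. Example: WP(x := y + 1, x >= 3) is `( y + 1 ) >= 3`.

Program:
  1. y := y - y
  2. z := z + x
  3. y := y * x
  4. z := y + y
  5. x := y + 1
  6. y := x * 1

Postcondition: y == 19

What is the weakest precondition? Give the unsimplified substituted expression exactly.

Answer: ( ( ( ( y - y ) * x ) + 1 ) * 1 ) == 19

Derivation:
post: y == 19
stmt 6: y := x * 1  -- replace 1 occurrence(s) of y with (x * 1)
  => ( x * 1 ) == 19
stmt 5: x := y + 1  -- replace 1 occurrence(s) of x with (y + 1)
  => ( ( y + 1 ) * 1 ) == 19
stmt 4: z := y + y  -- replace 0 occurrence(s) of z with (y + y)
  => ( ( y + 1 ) * 1 ) == 19
stmt 3: y := y * x  -- replace 1 occurrence(s) of y with (y * x)
  => ( ( ( y * x ) + 1 ) * 1 ) == 19
stmt 2: z := z + x  -- replace 0 occurrence(s) of z with (z + x)
  => ( ( ( y * x ) + 1 ) * 1 ) == 19
stmt 1: y := y - y  -- replace 1 occurrence(s) of y with (y - y)
  => ( ( ( ( y - y ) * x ) + 1 ) * 1 ) == 19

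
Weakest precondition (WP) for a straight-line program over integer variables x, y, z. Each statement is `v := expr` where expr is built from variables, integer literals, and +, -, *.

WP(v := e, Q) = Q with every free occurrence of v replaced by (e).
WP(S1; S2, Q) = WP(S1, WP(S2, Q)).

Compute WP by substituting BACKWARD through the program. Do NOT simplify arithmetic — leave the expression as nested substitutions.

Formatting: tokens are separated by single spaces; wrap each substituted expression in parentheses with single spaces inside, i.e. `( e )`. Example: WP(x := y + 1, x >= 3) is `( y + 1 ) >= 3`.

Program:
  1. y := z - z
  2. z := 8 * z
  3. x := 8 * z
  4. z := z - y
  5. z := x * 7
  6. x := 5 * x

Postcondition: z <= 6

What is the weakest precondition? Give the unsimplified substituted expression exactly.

Answer: ( ( 8 * ( 8 * z ) ) * 7 ) <= 6

Derivation:
post: z <= 6
stmt 6: x := 5 * x  -- replace 0 occurrence(s) of x with (5 * x)
  => z <= 6
stmt 5: z := x * 7  -- replace 1 occurrence(s) of z with (x * 7)
  => ( x * 7 ) <= 6
stmt 4: z := z - y  -- replace 0 occurrence(s) of z with (z - y)
  => ( x * 7 ) <= 6
stmt 3: x := 8 * z  -- replace 1 occurrence(s) of x with (8 * z)
  => ( ( 8 * z ) * 7 ) <= 6
stmt 2: z := 8 * z  -- replace 1 occurrence(s) of z with (8 * z)
  => ( ( 8 * ( 8 * z ) ) * 7 ) <= 6
stmt 1: y := z - z  -- replace 0 occurrence(s) of y with (z - z)
  => ( ( 8 * ( 8 * z ) ) * 7 ) <= 6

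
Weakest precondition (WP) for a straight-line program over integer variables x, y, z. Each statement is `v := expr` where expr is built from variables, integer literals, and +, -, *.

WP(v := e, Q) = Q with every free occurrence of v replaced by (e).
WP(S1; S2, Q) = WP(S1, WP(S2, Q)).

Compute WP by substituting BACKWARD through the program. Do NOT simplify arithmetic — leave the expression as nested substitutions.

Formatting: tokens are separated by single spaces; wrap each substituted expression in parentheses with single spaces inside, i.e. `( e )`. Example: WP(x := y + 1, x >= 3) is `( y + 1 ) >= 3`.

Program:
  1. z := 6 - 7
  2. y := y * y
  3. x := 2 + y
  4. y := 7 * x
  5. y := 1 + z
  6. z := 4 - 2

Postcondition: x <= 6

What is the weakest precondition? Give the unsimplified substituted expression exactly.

Answer: ( 2 + ( y * y ) ) <= 6

Derivation:
post: x <= 6
stmt 6: z := 4 - 2  -- replace 0 occurrence(s) of z with (4 - 2)
  => x <= 6
stmt 5: y := 1 + z  -- replace 0 occurrence(s) of y with (1 + z)
  => x <= 6
stmt 4: y := 7 * x  -- replace 0 occurrence(s) of y with (7 * x)
  => x <= 6
stmt 3: x := 2 + y  -- replace 1 occurrence(s) of x with (2 + y)
  => ( 2 + y ) <= 6
stmt 2: y := y * y  -- replace 1 occurrence(s) of y with (y * y)
  => ( 2 + ( y * y ) ) <= 6
stmt 1: z := 6 - 7  -- replace 0 occurrence(s) of z with (6 - 7)
  => ( 2 + ( y * y ) ) <= 6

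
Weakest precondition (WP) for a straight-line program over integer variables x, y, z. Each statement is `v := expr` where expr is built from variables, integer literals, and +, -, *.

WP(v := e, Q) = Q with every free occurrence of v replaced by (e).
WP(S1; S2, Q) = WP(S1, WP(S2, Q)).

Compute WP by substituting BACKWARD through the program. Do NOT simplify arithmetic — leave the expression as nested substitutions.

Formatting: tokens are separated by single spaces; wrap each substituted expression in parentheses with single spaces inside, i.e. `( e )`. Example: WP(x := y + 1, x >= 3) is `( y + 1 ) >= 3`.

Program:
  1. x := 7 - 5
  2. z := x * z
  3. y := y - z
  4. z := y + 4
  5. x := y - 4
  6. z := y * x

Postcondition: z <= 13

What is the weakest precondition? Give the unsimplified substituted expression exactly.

post: z <= 13
stmt 6: z := y * x  -- replace 1 occurrence(s) of z with (y * x)
  => ( y * x ) <= 13
stmt 5: x := y - 4  -- replace 1 occurrence(s) of x with (y - 4)
  => ( y * ( y - 4 ) ) <= 13
stmt 4: z := y + 4  -- replace 0 occurrence(s) of z with (y + 4)
  => ( y * ( y - 4 ) ) <= 13
stmt 3: y := y - z  -- replace 2 occurrence(s) of y with (y - z)
  => ( ( y - z ) * ( ( y - z ) - 4 ) ) <= 13
stmt 2: z := x * z  -- replace 2 occurrence(s) of z with (x * z)
  => ( ( y - ( x * z ) ) * ( ( y - ( x * z ) ) - 4 ) ) <= 13
stmt 1: x := 7 - 5  -- replace 2 occurrence(s) of x with (7 - 5)
  => ( ( y - ( ( 7 - 5 ) * z ) ) * ( ( y - ( ( 7 - 5 ) * z ) ) - 4 ) ) <= 13

Answer: ( ( y - ( ( 7 - 5 ) * z ) ) * ( ( y - ( ( 7 - 5 ) * z ) ) - 4 ) ) <= 13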